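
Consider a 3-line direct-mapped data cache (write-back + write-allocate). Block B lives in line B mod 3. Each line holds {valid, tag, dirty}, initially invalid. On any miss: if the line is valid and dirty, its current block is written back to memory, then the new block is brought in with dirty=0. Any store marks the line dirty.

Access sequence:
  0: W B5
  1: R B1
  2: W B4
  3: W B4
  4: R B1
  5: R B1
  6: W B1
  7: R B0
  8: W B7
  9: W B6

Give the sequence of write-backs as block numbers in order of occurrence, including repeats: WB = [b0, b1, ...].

WB = [4, 1]

  0 | W B5 → L2 miss [D]
  1 | R B1 → L1 miss [-]
  2 | W B4 → L1 miss [D]
  3 | W B4 → L1 hit [D]
  4 | R B1 → L1 miss wb→B4 [-]
  5 | R B1 → L1 hit [-]
  6 | W B1 → L1 hit [D]
  7 | R B0 → L0 miss [-]
  8 | W B7 → L1 miss wb→B1 [D]
  9 | W B6 → L0 miss [D]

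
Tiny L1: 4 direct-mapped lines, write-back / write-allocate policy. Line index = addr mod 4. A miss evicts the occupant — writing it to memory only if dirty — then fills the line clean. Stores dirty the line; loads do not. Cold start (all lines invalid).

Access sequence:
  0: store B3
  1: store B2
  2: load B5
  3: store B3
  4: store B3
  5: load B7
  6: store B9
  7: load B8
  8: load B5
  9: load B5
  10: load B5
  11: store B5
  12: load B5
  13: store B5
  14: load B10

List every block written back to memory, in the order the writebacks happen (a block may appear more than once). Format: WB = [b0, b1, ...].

WB = [3, 9, 2]

0: W B3 -> L3 miss  d=D]
1: W B2 -> L2 miss  d=D]
2: R B5 -> L1 miss  d=-]
3: W B3 -> L3 hit  d=D]
4: W B3 -> L3 hit  d=D]
5: R B7 -> L3 miss wb->B3  d=-]
6: W B9 -> L1 miss  d=D]
7: R B8 -> L0 miss  d=-]
8: R B5 -> L1 miss wb->B9  d=-]
9: R B5 -> L1 hit  d=-]
10: R B5 -> L1 hit  d=-]
11: W B5 -> L1 hit  d=D]
12: R B5 -> L1 hit  d=D]
13: W B5 -> L1 hit  d=D]
14: R B10 -> L2 miss wb->B2  d=-]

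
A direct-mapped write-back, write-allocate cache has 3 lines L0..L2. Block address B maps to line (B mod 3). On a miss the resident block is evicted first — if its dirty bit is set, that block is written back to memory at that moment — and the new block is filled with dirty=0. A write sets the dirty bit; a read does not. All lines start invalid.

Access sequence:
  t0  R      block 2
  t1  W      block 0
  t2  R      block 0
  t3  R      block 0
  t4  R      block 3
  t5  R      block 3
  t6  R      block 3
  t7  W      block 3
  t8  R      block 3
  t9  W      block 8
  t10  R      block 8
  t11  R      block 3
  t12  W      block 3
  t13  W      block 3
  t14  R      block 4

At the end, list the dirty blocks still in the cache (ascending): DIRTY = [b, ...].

DIRTY = [3, 8]

  0 | R B2 → L2 miss [-]
  1 | W B0 → L0 miss [D]
  2 | R B0 → L0 hit [D]
  3 | R B0 → L0 hit [D]
  4 | R B3 → L0 miss wb→B0 [-]
  5 | R B3 → L0 hit [-]
  6 | R B3 → L0 hit [-]
  7 | W B3 → L0 hit [D]
  8 | R B3 → L0 hit [D]
  9 | W B8 → L2 miss [D]
  10 | R B8 → L2 hit [D]
  11 | R B3 → L0 hit [D]
  12 | W B3 → L0 hit [D]
  13 | W B3 → L0 hit [D]
  14 | R B4 → L1 miss [-]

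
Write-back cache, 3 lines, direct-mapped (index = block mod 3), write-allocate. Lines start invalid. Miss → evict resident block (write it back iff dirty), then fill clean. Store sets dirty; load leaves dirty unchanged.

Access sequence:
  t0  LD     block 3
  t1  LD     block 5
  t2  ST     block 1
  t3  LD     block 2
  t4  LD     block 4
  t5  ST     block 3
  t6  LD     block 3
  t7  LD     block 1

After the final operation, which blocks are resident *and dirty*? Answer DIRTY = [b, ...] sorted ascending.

  0 | R B3 → L0 miss [-]
  1 | R B5 → L2 miss [-]
  2 | W B1 → L1 miss [D]
  3 | R B2 → L2 miss [-]
  4 | R B4 → L1 miss wb→B1 [-]
  5 | W B3 → L0 hit [D]
  6 | R B3 → L0 hit [D]
  7 | R B1 → L1 miss [-]

DIRTY = [3]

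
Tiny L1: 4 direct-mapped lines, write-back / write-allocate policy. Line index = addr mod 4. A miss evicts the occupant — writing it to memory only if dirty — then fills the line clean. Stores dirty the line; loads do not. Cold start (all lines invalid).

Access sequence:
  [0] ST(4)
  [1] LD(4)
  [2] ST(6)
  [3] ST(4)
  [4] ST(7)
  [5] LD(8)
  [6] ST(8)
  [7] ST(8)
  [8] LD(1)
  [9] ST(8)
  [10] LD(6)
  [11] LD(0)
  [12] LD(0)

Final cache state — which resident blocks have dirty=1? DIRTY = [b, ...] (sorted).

0: W B4 -> L0 miss  d=D]
1: R B4 -> L0 hit  d=D]
2: W B6 -> L2 miss  d=D]
3: W B4 -> L0 hit  d=D]
4: W B7 -> L3 miss  d=D]
5: R B8 -> L0 miss wb->B4  d=-]
6: W B8 -> L0 hit  d=D]
7: W B8 -> L0 hit  d=D]
8: R B1 -> L1 miss  d=-]
9: W B8 -> L0 hit  d=D]
10: R B6 -> L2 hit  d=D]
11: R B0 -> L0 miss wb->B8  d=-]
12: R B0 -> L0 hit  d=-]

DIRTY = [6, 7]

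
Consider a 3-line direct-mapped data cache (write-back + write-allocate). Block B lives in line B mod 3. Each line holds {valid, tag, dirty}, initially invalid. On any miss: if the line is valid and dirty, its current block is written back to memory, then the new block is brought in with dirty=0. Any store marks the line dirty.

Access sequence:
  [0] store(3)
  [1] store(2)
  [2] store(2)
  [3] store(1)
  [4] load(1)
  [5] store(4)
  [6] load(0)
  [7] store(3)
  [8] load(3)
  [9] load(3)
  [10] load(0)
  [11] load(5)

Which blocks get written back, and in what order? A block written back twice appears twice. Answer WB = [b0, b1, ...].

0: W B3 → L0 miss [D]
1: W B2 → L2 miss [D]
2: W B2 → L2 hit [D]
3: W B1 → L1 miss [D]
4: R B1 → L1 hit [D]
5: W B4 → L1 miss wb→B1 [D]
6: R B0 → L0 miss wb→B3 [-]
7: W B3 → L0 miss [D]
8: R B3 → L0 hit [D]
9: R B3 → L0 hit [D]
10: R B0 → L0 miss wb→B3 [-]
11: R B5 → L2 miss wb→B2 [-]

WB = [1, 3, 3, 2]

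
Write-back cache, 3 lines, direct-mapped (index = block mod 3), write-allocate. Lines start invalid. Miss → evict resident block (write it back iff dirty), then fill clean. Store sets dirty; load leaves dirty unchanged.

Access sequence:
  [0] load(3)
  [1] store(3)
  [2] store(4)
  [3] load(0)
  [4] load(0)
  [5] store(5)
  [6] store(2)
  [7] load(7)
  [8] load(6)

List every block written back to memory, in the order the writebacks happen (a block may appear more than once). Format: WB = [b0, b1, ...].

0: R B3 -> L0 miss  d=-]
1: W B3 -> L0 hit  d=D]
2: W B4 -> L1 miss  d=D]
3: R B0 -> L0 miss wb->B3  d=-]
4: R B0 -> L0 hit  d=-]
5: W B5 -> L2 miss  d=D]
6: W B2 -> L2 miss wb->B5  d=D]
7: R B7 -> L1 miss wb->B4  d=-]
8: R B6 -> L0 miss  d=-]

WB = [3, 5, 4]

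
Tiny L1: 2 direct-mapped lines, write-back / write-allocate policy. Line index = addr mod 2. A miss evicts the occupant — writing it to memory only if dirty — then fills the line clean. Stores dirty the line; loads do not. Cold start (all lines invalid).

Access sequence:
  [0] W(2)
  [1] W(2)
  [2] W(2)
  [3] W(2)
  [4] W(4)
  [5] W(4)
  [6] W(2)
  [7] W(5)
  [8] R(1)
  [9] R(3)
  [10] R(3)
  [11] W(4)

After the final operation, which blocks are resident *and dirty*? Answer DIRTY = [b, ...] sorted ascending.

DIRTY = [4]

0: W B2 -> L0 miss  d=D]
1: W B2 -> L0 hit  d=D]
2: W B2 -> L0 hit  d=D]
3: W B2 -> L0 hit  d=D]
4: W B4 -> L0 miss wb->B2  d=D]
5: W B4 -> L0 hit  d=D]
6: W B2 -> L0 miss wb->B4  d=D]
7: W B5 -> L1 miss  d=D]
8: R B1 -> L1 miss wb->B5  d=-]
9: R B3 -> L1 miss  d=-]
10: R B3 -> L1 hit  d=-]
11: W B4 -> L0 miss wb->B2  d=D]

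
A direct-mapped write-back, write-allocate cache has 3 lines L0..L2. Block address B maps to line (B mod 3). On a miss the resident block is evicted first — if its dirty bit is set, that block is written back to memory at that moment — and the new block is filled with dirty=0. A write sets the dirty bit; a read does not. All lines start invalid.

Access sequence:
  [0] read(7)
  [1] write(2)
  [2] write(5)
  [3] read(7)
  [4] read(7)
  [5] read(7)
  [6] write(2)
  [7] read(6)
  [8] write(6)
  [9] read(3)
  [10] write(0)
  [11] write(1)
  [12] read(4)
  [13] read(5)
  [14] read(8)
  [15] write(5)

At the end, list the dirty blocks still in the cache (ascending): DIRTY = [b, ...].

0: R B7 → L1 miss [-]
1: W B2 → L2 miss [D]
2: W B5 → L2 miss wb→B2 [D]
3: R B7 → L1 hit [-]
4: R B7 → L1 hit [-]
5: R B7 → L1 hit [-]
6: W B2 → L2 miss wb→B5 [D]
7: R B6 → L0 miss [-]
8: W B6 → L0 hit [D]
9: R B3 → L0 miss wb→B6 [-]
10: W B0 → L0 miss [D]
11: W B1 → L1 miss [D]
12: R B4 → L1 miss wb→B1 [-]
13: R B5 → L2 miss wb→B2 [-]
14: R B8 → L2 miss [-]
15: W B5 → L2 miss [D]

DIRTY = [0, 5]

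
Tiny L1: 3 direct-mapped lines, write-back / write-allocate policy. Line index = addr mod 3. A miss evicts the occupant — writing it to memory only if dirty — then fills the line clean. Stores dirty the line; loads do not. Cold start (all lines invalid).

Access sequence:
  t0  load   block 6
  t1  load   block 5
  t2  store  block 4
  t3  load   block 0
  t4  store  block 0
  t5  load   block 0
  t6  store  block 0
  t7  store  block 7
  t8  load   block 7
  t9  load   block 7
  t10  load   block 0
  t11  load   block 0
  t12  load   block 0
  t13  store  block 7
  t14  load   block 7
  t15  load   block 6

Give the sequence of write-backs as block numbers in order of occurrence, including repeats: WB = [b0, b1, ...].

WB = [4, 0]

0: R B6 → L0 miss [-]
1: R B5 → L2 miss [-]
2: W B4 → L1 miss [D]
3: R B0 → L0 miss [-]
4: W B0 → L0 hit [D]
5: R B0 → L0 hit [D]
6: W B0 → L0 hit [D]
7: W B7 → L1 miss wb→B4 [D]
8: R B7 → L1 hit [D]
9: R B7 → L1 hit [D]
10: R B0 → L0 hit [D]
11: R B0 → L0 hit [D]
12: R B0 → L0 hit [D]
13: W B7 → L1 hit [D]
14: R B7 → L1 hit [D]
15: R B6 → L0 miss wb→B0 [-]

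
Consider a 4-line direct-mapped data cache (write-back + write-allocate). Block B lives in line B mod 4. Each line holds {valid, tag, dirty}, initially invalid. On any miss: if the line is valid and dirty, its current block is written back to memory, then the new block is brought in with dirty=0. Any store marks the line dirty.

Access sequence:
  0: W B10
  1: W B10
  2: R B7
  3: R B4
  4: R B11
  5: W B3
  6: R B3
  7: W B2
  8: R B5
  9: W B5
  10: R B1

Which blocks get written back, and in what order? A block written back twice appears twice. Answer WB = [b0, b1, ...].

WB = [10, 5]

0: W B10 → L2 miss [D]
1: W B10 → L2 hit [D]
2: R B7 → L3 miss [-]
3: R B4 → L0 miss [-]
4: R B11 → L3 miss [-]
5: W B3 → L3 miss [D]
6: R B3 → L3 hit [D]
7: W B2 → L2 miss wb→B10 [D]
8: R B5 → L1 miss [-]
9: W B5 → L1 hit [D]
10: R B1 → L1 miss wb→B5 [-]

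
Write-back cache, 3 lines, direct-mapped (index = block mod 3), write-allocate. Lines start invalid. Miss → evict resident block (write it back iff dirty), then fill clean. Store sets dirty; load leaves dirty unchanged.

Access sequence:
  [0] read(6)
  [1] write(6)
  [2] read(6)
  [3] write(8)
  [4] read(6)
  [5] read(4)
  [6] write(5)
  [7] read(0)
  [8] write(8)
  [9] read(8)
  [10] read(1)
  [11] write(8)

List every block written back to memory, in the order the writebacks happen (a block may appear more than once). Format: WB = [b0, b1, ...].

WB = [8, 6, 5]

  0 | R B6 → L0 miss [-]
  1 | W B6 → L0 hit [D]
  2 | R B6 → L0 hit [D]
  3 | W B8 → L2 miss [D]
  4 | R B6 → L0 hit [D]
  5 | R B4 → L1 miss [-]
  6 | W B5 → L2 miss wb→B8 [D]
  7 | R B0 → L0 miss wb→B6 [-]
  8 | W B8 → L2 miss wb→B5 [D]
  9 | R B8 → L2 hit [D]
  10 | R B1 → L1 miss [-]
  11 | W B8 → L2 hit [D]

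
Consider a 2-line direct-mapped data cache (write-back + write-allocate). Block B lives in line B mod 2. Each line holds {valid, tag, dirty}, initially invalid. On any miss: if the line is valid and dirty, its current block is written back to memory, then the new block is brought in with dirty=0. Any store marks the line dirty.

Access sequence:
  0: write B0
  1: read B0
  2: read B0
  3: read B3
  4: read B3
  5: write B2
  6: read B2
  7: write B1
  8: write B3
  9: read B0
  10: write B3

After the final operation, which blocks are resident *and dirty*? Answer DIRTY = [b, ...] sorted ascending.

0: W B0 -> L0 miss  d=D]
1: R B0 -> L0 hit  d=D]
2: R B0 -> L0 hit  d=D]
3: R B3 -> L1 miss  d=-]
4: R B3 -> L1 hit  d=-]
5: W B2 -> L0 miss wb->B0  d=D]
6: R B2 -> L0 hit  d=D]
7: W B1 -> L1 miss  d=D]
8: W B3 -> L1 miss wb->B1  d=D]
9: R B0 -> L0 miss wb->B2  d=-]
10: W B3 -> L1 hit  d=D]

DIRTY = [3]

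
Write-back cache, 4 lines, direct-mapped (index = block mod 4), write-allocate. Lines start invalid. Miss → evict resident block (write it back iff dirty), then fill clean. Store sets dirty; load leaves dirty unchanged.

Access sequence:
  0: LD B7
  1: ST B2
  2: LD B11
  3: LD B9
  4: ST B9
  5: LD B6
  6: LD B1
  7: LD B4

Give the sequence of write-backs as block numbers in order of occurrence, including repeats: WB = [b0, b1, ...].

0: R B7 → L3 miss [-]
1: W B2 → L2 miss [D]
2: R B11 → L3 miss [-]
3: R B9 → L1 miss [-]
4: W B9 → L1 hit [D]
5: R B6 → L2 miss wb→B2 [-]
6: R B1 → L1 miss wb→B9 [-]
7: R B4 → L0 miss [-]

WB = [2, 9]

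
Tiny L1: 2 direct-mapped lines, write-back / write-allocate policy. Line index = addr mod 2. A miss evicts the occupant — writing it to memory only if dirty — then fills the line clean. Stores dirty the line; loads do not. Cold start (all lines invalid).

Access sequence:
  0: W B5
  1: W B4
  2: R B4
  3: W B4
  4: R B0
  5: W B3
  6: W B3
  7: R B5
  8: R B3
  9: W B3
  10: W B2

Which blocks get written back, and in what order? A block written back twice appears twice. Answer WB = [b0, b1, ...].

WB = [4, 5, 3]

0: W B5 -> L1 miss  d=D]
1: W B4 -> L0 miss  d=D]
2: R B4 -> L0 hit  d=D]
3: W B4 -> L0 hit  d=D]
4: R B0 -> L0 miss wb->B4  d=-]
5: W B3 -> L1 miss wb->B5  d=D]
6: W B3 -> L1 hit  d=D]
7: R B5 -> L1 miss wb->B3  d=-]
8: R B3 -> L1 miss  d=-]
9: W B3 -> L1 hit  d=D]
10: W B2 -> L0 miss  d=D]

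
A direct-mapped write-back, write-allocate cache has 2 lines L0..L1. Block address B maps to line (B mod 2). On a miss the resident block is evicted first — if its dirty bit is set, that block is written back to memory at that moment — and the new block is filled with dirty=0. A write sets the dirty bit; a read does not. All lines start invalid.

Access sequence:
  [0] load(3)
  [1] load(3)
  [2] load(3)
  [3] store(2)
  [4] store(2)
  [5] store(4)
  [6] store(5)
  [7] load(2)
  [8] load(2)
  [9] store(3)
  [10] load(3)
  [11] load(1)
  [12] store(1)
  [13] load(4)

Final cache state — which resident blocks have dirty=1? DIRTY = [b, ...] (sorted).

0: R B3 -> L1 miss  d=-]
1: R B3 -> L1 hit  d=-]
2: R B3 -> L1 hit  d=-]
3: W B2 -> L0 miss  d=D]
4: W B2 -> L0 hit  d=D]
5: W B4 -> L0 miss wb->B2  d=D]
6: W B5 -> L1 miss  d=D]
7: R B2 -> L0 miss wb->B4  d=-]
8: R B2 -> L0 hit  d=-]
9: W B3 -> L1 miss wb->B5  d=D]
10: R B3 -> L1 hit  d=D]
11: R B1 -> L1 miss wb->B3  d=-]
12: W B1 -> L1 hit  d=D]
13: R B4 -> L0 miss  d=-]

DIRTY = [1]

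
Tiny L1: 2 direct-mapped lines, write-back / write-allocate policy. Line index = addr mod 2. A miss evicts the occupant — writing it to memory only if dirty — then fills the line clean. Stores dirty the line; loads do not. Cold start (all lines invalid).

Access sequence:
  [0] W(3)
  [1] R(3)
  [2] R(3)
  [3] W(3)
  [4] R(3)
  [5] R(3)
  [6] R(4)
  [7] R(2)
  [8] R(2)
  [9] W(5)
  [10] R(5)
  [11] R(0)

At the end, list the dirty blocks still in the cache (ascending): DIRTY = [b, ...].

DIRTY = [5]

  0 | W B3 → L1 miss [D]
  1 | R B3 → L1 hit [D]
  2 | R B3 → L1 hit [D]
  3 | W B3 → L1 hit [D]
  4 | R B3 → L1 hit [D]
  5 | R B3 → L1 hit [D]
  6 | R B4 → L0 miss [-]
  7 | R B2 → L0 miss [-]
  8 | R B2 → L0 hit [-]
  9 | W B5 → L1 miss wb→B3 [D]
  10 | R B5 → L1 hit [D]
  11 | R B0 → L0 miss [-]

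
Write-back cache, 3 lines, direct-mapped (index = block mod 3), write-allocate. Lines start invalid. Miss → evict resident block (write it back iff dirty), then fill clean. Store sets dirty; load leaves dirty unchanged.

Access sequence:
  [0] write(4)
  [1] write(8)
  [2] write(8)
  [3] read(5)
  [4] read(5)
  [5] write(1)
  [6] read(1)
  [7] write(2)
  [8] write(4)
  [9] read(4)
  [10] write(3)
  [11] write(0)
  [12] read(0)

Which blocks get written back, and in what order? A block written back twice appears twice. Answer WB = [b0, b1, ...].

WB = [8, 4, 1, 3]

0: W B4 → L1 miss [D]
1: W B8 → L2 miss [D]
2: W B8 → L2 hit [D]
3: R B5 → L2 miss wb→B8 [-]
4: R B5 → L2 hit [-]
5: W B1 → L1 miss wb→B4 [D]
6: R B1 → L1 hit [D]
7: W B2 → L2 miss [D]
8: W B4 → L1 miss wb→B1 [D]
9: R B4 → L1 hit [D]
10: W B3 → L0 miss [D]
11: W B0 → L0 miss wb→B3 [D]
12: R B0 → L0 hit [D]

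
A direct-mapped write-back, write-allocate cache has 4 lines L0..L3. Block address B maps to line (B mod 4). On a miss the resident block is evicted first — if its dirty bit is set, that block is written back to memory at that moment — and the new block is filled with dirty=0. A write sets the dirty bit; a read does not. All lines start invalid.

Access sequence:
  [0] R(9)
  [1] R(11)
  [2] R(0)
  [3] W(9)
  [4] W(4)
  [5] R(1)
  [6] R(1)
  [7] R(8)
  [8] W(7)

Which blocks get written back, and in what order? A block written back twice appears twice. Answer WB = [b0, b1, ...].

0: R B9 → L1 miss [-]
1: R B11 → L3 miss [-]
2: R B0 → L0 miss [-]
3: W B9 → L1 hit [D]
4: W B4 → L0 miss [D]
5: R B1 → L1 miss wb→B9 [-]
6: R B1 → L1 hit [-]
7: R B8 → L0 miss wb→B4 [-]
8: W B7 → L3 miss [D]

WB = [9, 4]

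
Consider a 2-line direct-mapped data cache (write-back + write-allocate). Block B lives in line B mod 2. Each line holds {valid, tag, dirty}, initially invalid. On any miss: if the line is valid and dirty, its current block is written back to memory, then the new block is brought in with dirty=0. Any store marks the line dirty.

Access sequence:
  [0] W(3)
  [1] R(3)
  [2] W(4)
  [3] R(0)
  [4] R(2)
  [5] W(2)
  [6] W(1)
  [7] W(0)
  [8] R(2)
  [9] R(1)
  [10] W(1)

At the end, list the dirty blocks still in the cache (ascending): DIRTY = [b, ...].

DIRTY = [1]

0: W B3 → L1 miss [D]
1: R B3 → L1 hit [D]
2: W B4 → L0 miss [D]
3: R B0 → L0 miss wb→B4 [-]
4: R B2 → L0 miss [-]
5: W B2 → L0 hit [D]
6: W B1 → L1 miss wb→B3 [D]
7: W B0 → L0 miss wb→B2 [D]
8: R B2 → L0 miss wb→B0 [-]
9: R B1 → L1 hit [D]
10: W B1 → L1 hit [D]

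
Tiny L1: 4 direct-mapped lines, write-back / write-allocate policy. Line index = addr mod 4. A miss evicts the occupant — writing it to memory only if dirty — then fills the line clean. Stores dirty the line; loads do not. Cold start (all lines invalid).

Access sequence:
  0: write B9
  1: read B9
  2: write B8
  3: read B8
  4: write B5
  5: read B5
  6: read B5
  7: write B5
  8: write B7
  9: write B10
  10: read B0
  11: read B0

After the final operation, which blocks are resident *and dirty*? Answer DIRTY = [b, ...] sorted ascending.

0: W B9 → L1 miss [D]
1: R B9 → L1 hit [D]
2: W B8 → L0 miss [D]
3: R B8 → L0 hit [D]
4: W B5 → L1 miss wb→B9 [D]
5: R B5 → L1 hit [D]
6: R B5 → L1 hit [D]
7: W B5 → L1 hit [D]
8: W B7 → L3 miss [D]
9: W B10 → L2 miss [D]
10: R B0 → L0 miss wb→B8 [-]
11: R B0 → L0 hit [-]

DIRTY = [5, 7, 10]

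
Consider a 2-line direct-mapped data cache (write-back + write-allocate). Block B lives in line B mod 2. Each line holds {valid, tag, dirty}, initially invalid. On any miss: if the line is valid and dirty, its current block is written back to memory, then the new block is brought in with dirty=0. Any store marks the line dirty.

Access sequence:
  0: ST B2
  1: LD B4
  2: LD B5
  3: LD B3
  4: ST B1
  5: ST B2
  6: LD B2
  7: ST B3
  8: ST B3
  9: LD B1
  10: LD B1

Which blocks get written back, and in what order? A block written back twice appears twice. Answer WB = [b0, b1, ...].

  0 | W B2 → L0 miss [D]
  1 | R B4 → L0 miss wb→B2 [-]
  2 | R B5 → L1 miss [-]
  3 | R B3 → L1 miss [-]
  4 | W B1 → L1 miss [D]
  5 | W B2 → L0 miss [D]
  6 | R B2 → L0 hit [D]
  7 | W B3 → L1 miss wb→B1 [D]
  8 | W B3 → L1 hit [D]
  9 | R B1 → L1 miss wb→B3 [-]
  10 | R B1 → L1 hit [-]

WB = [2, 1, 3]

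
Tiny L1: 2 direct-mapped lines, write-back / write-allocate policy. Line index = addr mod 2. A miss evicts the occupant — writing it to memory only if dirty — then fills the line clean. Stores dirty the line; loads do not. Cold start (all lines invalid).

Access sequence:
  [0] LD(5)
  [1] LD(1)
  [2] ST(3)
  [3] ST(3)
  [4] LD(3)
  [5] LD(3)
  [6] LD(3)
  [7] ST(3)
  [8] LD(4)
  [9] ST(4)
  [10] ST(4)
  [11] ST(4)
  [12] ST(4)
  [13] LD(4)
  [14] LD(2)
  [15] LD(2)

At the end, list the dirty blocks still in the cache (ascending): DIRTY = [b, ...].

0: R B5 -> L1 miss  d=-]
1: R B1 -> L1 miss  d=-]
2: W B3 -> L1 miss  d=D]
3: W B3 -> L1 hit  d=D]
4: R B3 -> L1 hit  d=D]
5: R B3 -> L1 hit  d=D]
6: R B3 -> L1 hit  d=D]
7: W B3 -> L1 hit  d=D]
8: R B4 -> L0 miss  d=-]
9: W B4 -> L0 hit  d=D]
10: W B4 -> L0 hit  d=D]
11: W B4 -> L0 hit  d=D]
12: W B4 -> L0 hit  d=D]
13: R B4 -> L0 hit  d=D]
14: R B2 -> L0 miss wb->B4  d=-]
15: R B2 -> L0 hit  d=-]

DIRTY = [3]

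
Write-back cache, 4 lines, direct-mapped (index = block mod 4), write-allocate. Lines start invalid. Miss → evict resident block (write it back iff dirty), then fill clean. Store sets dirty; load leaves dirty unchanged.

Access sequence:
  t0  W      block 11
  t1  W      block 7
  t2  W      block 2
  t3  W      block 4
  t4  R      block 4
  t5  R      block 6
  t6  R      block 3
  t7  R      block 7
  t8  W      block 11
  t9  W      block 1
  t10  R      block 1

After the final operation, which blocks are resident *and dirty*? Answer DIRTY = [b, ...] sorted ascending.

DIRTY = [1, 4, 11]

  0 | W B11 → L3 miss [D]
  1 | W B7 → L3 miss wb→B11 [D]
  2 | W B2 → L2 miss [D]
  3 | W B4 → L0 miss [D]
  4 | R B4 → L0 hit [D]
  5 | R B6 → L2 miss wb→B2 [-]
  6 | R B3 → L3 miss wb→B7 [-]
  7 | R B7 → L3 miss [-]
  8 | W B11 → L3 miss [D]
  9 | W B1 → L1 miss [D]
  10 | R B1 → L1 hit [D]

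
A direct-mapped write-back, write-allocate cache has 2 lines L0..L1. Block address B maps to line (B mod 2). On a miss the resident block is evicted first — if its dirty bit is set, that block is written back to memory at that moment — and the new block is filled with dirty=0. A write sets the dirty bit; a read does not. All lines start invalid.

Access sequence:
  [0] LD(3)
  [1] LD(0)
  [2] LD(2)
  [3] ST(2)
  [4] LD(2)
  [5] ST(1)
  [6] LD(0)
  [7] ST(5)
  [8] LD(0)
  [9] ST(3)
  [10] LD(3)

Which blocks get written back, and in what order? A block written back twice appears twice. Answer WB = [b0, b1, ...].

WB = [2, 1, 5]

0: R B3 → L1 miss [-]
1: R B0 → L0 miss [-]
2: R B2 → L0 miss [-]
3: W B2 → L0 hit [D]
4: R B2 → L0 hit [D]
5: W B1 → L1 miss [D]
6: R B0 → L0 miss wb→B2 [-]
7: W B5 → L1 miss wb→B1 [D]
8: R B0 → L0 hit [-]
9: W B3 → L1 miss wb→B5 [D]
10: R B3 → L1 hit [D]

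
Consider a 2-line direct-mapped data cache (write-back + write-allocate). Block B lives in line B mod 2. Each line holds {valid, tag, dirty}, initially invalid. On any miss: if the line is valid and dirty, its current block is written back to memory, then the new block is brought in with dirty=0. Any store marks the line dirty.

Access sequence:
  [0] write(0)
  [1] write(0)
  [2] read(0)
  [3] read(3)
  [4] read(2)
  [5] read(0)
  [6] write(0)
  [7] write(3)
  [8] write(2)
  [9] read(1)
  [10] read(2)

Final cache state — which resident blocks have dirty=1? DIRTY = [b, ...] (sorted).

  0 | W B0 → L0 miss [D]
  1 | W B0 → L0 hit [D]
  2 | R B0 → L0 hit [D]
  3 | R B3 → L1 miss [-]
  4 | R B2 → L0 miss wb→B0 [-]
  5 | R B0 → L0 miss [-]
  6 | W B0 → L0 hit [D]
  7 | W B3 → L1 hit [D]
  8 | W B2 → L0 miss wb→B0 [D]
  9 | R B1 → L1 miss wb→B3 [-]
  10 | R B2 → L0 hit [D]

DIRTY = [2]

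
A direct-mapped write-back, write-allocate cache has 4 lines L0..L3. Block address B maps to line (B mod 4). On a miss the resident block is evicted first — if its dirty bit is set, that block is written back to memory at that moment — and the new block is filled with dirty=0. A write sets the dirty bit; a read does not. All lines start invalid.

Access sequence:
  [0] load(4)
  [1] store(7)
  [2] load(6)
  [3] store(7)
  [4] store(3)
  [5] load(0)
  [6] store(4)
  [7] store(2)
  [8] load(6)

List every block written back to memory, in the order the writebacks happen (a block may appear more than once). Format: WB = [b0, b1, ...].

  0 | R B4 → L0 miss [-]
  1 | W B7 → L3 miss [D]
  2 | R B6 → L2 miss [-]
  3 | W B7 → L3 hit [D]
  4 | W B3 → L3 miss wb→B7 [D]
  5 | R B0 → L0 miss [-]
  6 | W B4 → L0 miss [D]
  7 | W B2 → L2 miss [D]
  8 | R B6 → L2 miss wb→B2 [-]

WB = [7, 2]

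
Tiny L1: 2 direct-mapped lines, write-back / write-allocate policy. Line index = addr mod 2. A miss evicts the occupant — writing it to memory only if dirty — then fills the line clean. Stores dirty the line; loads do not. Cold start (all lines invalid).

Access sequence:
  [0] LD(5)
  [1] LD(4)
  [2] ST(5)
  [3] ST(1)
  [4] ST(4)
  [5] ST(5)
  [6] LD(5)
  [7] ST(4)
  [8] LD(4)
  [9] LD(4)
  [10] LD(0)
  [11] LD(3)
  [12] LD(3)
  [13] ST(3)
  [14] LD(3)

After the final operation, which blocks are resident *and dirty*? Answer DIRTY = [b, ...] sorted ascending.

0: R B5 -> L1 miss  d=-]
1: R B4 -> L0 miss  d=-]
2: W B5 -> L1 hit  d=D]
3: W B1 -> L1 miss wb->B5  d=D]
4: W B4 -> L0 hit  d=D]
5: W B5 -> L1 miss wb->B1  d=D]
6: R B5 -> L1 hit  d=D]
7: W B4 -> L0 hit  d=D]
8: R B4 -> L0 hit  d=D]
9: R B4 -> L0 hit  d=D]
10: R B0 -> L0 miss wb->B4  d=-]
11: R B3 -> L1 miss wb->B5  d=-]
12: R B3 -> L1 hit  d=-]
13: W B3 -> L1 hit  d=D]
14: R B3 -> L1 hit  d=D]

DIRTY = [3]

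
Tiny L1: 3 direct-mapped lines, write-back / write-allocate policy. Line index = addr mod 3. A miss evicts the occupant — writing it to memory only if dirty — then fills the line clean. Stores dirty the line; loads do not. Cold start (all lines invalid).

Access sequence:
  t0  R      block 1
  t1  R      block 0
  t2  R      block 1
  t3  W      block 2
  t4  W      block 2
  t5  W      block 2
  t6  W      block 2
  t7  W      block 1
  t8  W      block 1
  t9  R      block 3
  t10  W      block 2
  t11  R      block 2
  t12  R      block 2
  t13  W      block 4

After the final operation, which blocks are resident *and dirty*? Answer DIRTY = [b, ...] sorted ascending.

  0 | R B1 → L1 miss [-]
  1 | R B0 → L0 miss [-]
  2 | R B1 → L1 hit [-]
  3 | W B2 → L2 miss [D]
  4 | W B2 → L2 hit [D]
  5 | W B2 → L2 hit [D]
  6 | W B2 → L2 hit [D]
  7 | W B1 → L1 hit [D]
  8 | W B1 → L1 hit [D]
  9 | R B3 → L0 miss [-]
  10 | W B2 → L2 hit [D]
  11 | R B2 → L2 hit [D]
  12 | R B2 → L2 hit [D]
  13 | W B4 → L1 miss wb→B1 [D]

DIRTY = [2, 4]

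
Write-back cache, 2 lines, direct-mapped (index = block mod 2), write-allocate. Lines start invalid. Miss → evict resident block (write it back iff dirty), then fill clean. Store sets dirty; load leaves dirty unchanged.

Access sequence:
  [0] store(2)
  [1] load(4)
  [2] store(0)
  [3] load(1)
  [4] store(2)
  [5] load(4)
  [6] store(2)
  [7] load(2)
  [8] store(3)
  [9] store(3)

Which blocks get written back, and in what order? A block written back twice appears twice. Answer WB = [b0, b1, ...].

WB = [2, 0, 2]

0: W B2 → L0 miss [D]
1: R B4 → L0 miss wb→B2 [-]
2: W B0 → L0 miss [D]
3: R B1 → L1 miss [-]
4: W B2 → L0 miss wb→B0 [D]
5: R B4 → L0 miss wb→B2 [-]
6: W B2 → L0 miss [D]
7: R B2 → L0 hit [D]
8: W B3 → L1 miss [D]
9: W B3 → L1 hit [D]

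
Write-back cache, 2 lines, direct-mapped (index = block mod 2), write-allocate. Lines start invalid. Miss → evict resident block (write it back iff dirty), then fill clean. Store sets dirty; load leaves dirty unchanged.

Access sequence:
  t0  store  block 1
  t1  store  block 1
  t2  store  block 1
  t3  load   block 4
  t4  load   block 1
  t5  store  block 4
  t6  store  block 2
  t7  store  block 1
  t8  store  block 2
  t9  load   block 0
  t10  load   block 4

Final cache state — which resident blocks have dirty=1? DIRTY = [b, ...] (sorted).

DIRTY = [1]

  0 | W B1 → L1 miss [D]
  1 | W B1 → L1 hit [D]
  2 | W B1 → L1 hit [D]
  3 | R B4 → L0 miss [-]
  4 | R B1 → L1 hit [D]
  5 | W B4 → L0 hit [D]
  6 | W B2 → L0 miss wb→B4 [D]
  7 | W B1 → L1 hit [D]
  8 | W B2 → L0 hit [D]
  9 | R B0 → L0 miss wb→B2 [-]
  10 | R B4 → L0 miss [-]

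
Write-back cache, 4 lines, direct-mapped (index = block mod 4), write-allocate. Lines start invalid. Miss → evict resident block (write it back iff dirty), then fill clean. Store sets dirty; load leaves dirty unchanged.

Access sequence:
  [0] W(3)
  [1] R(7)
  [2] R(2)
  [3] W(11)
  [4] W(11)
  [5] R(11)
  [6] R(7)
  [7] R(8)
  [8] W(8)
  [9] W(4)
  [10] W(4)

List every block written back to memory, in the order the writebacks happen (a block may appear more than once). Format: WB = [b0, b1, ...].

WB = [3, 11, 8]

0: W B3 → L3 miss [D]
1: R B7 → L3 miss wb→B3 [-]
2: R B2 → L2 miss [-]
3: W B11 → L3 miss [D]
4: W B11 → L3 hit [D]
5: R B11 → L3 hit [D]
6: R B7 → L3 miss wb→B11 [-]
7: R B8 → L0 miss [-]
8: W B8 → L0 hit [D]
9: W B4 → L0 miss wb→B8 [D]
10: W B4 → L0 hit [D]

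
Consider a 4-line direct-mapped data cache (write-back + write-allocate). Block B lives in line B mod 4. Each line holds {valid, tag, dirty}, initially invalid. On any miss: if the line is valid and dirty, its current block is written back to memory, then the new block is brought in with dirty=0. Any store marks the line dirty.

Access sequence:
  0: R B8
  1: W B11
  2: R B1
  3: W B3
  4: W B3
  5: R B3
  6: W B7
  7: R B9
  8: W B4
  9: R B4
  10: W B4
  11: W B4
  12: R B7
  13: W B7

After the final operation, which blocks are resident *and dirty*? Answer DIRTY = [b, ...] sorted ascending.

DIRTY = [4, 7]

0: R B8 → L0 miss [-]
1: W B11 → L3 miss [D]
2: R B1 → L1 miss [-]
3: W B3 → L3 miss wb→B11 [D]
4: W B3 → L3 hit [D]
5: R B3 → L3 hit [D]
6: W B7 → L3 miss wb→B3 [D]
7: R B9 → L1 miss [-]
8: W B4 → L0 miss [D]
9: R B4 → L0 hit [D]
10: W B4 → L0 hit [D]
11: W B4 → L0 hit [D]
12: R B7 → L3 hit [D]
13: W B7 → L3 hit [D]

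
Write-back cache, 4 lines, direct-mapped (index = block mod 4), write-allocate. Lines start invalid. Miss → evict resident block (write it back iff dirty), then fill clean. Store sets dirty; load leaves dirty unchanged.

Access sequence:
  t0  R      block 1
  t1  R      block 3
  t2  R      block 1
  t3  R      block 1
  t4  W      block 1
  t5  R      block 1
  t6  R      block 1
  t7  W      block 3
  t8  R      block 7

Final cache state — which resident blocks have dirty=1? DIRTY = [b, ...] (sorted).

DIRTY = [1]

  0 | R B1 → L1 miss [-]
  1 | R B3 → L3 miss [-]
  2 | R B1 → L1 hit [-]
  3 | R B1 → L1 hit [-]
  4 | W B1 → L1 hit [D]
  5 | R B1 → L1 hit [D]
  6 | R B1 → L1 hit [D]
  7 | W B3 → L3 hit [D]
  8 | R B7 → L3 miss wb→B3 [-]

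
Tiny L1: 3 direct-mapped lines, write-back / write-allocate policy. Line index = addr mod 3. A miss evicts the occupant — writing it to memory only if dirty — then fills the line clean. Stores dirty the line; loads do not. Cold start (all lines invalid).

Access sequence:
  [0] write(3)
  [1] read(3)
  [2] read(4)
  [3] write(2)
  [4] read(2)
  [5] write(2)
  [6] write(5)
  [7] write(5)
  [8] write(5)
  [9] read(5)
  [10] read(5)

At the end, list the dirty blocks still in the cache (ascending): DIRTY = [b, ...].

DIRTY = [3, 5]

0: W B3 -> L0 miss  d=D]
1: R B3 -> L0 hit  d=D]
2: R B4 -> L1 miss  d=-]
3: W B2 -> L2 miss  d=D]
4: R B2 -> L2 hit  d=D]
5: W B2 -> L2 hit  d=D]
6: W B5 -> L2 miss wb->B2  d=D]
7: W B5 -> L2 hit  d=D]
8: W B5 -> L2 hit  d=D]
9: R B5 -> L2 hit  d=D]
10: R B5 -> L2 hit  d=D]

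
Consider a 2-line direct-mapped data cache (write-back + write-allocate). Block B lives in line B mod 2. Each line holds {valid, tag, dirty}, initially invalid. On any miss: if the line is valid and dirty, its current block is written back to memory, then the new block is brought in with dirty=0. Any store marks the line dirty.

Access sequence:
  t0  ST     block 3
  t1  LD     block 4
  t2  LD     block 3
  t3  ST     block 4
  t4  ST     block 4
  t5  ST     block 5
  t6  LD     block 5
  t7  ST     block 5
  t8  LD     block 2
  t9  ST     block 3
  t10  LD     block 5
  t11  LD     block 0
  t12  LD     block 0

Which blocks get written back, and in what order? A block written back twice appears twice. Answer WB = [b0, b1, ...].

0: W B3 -> L1 miss  d=D]
1: R B4 -> L0 miss  d=-]
2: R B3 -> L1 hit  d=D]
3: W B4 -> L0 hit  d=D]
4: W B4 -> L0 hit  d=D]
5: W B5 -> L1 miss wb->B3  d=D]
6: R B5 -> L1 hit  d=D]
7: W B5 -> L1 hit  d=D]
8: R B2 -> L0 miss wb->B4  d=-]
9: W B3 -> L1 miss wb->B5  d=D]
10: R B5 -> L1 miss wb->B3  d=-]
11: R B0 -> L0 miss  d=-]
12: R B0 -> L0 hit  d=-]

WB = [3, 4, 5, 3]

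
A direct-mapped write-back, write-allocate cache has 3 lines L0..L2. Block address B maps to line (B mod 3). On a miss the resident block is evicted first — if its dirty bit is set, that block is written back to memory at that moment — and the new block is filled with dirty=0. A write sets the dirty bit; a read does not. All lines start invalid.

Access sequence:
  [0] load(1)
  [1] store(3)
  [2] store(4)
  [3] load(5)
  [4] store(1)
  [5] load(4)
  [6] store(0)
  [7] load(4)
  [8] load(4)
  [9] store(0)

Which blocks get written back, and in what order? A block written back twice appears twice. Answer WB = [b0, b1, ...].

0: R B1 -> L1 miss  d=-]
1: W B3 -> L0 miss  d=D]
2: W B4 -> L1 miss  d=D]
3: R B5 -> L2 miss  d=-]
4: W B1 -> L1 miss wb->B4  d=D]
5: R B4 -> L1 miss wb->B1  d=-]
6: W B0 -> L0 miss wb->B3  d=D]
7: R B4 -> L1 hit  d=-]
8: R B4 -> L1 hit  d=-]
9: W B0 -> L0 hit  d=D]

WB = [4, 1, 3]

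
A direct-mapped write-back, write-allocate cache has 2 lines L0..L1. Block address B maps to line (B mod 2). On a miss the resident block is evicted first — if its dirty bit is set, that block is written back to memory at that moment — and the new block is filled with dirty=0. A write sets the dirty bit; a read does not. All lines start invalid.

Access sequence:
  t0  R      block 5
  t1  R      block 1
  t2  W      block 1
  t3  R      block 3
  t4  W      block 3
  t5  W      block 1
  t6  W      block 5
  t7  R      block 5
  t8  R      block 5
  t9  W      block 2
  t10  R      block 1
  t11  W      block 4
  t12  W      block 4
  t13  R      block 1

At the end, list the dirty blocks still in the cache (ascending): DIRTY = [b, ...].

0: R B5 → L1 miss [-]
1: R B1 → L1 miss [-]
2: W B1 → L1 hit [D]
3: R B3 → L1 miss wb→B1 [-]
4: W B3 → L1 hit [D]
5: W B1 → L1 miss wb→B3 [D]
6: W B5 → L1 miss wb→B1 [D]
7: R B5 → L1 hit [D]
8: R B5 → L1 hit [D]
9: W B2 → L0 miss [D]
10: R B1 → L1 miss wb→B5 [-]
11: W B4 → L0 miss wb→B2 [D]
12: W B4 → L0 hit [D]
13: R B1 → L1 hit [-]

DIRTY = [4]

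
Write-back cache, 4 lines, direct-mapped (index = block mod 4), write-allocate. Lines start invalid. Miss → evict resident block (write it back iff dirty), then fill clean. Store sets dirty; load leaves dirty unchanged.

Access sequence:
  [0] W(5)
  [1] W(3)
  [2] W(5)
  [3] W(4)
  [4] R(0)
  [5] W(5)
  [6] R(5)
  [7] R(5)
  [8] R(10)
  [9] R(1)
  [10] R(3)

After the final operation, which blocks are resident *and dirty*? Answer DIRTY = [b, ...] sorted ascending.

DIRTY = [3]

0: W B5 -> L1 miss  d=D]
1: W B3 -> L3 miss  d=D]
2: W B5 -> L1 hit  d=D]
3: W B4 -> L0 miss  d=D]
4: R B0 -> L0 miss wb->B4  d=-]
5: W B5 -> L1 hit  d=D]
6: R B5 -> L1 hit  d=D]
7: R B5 -> L1 hit  d=D]
8: R B10 -> L2 miss  d=-]
9: R B1 -> L1 miss wb->B5  d=-]
10: R B3 -> L3 hit  d=D]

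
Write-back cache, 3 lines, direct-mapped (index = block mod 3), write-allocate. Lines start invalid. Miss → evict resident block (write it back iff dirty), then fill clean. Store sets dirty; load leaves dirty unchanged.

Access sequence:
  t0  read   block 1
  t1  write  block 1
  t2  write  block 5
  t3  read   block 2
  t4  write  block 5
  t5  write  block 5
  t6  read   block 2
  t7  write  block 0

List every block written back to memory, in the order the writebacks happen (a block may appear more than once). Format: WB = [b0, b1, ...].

WB = [5, 5]

0: R B1 → L1 miss [-]
1: W B1 → L1 hit [D]
2: W B5 → L2 miss [D]
3: R B2 → L2 miss wb→B5 [-]
4: W B5 → L2 miss [D]
5: W B5 → L2 hit [D]
6: R B2 → L2 miss wb→B5 [-]
7: W B0 → L0 miss [D]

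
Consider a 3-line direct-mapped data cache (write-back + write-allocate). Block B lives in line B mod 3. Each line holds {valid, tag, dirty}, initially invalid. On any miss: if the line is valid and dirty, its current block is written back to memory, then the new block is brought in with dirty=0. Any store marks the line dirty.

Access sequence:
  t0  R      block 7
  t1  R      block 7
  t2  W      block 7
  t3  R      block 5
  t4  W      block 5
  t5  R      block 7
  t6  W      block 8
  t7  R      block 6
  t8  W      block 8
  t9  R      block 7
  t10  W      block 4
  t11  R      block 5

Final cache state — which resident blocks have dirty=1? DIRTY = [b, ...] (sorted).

  0 | R B7 → L1 miss [-]
  1 | R B7 → L1 hit [-]
  2 | W B7 → L1 hit [D]
  3 | R B5 → L2 miss [-]
  4 | W B5 → L2 hit [D]
  5 | R B7 → L1 hit [D]
  6 | W B8 → L2 miss wb→B5 [D]
  7 | R B6 → L0 miss [-]
  8 | W B8 → L2 hit [D]
  9 | R B7 → L1 hit [D]
  10 | W B4 → L1 miss wb→B7 [D]
  11 | R B5 → L2 miss wb→B8 [-]

DIRTY = [4]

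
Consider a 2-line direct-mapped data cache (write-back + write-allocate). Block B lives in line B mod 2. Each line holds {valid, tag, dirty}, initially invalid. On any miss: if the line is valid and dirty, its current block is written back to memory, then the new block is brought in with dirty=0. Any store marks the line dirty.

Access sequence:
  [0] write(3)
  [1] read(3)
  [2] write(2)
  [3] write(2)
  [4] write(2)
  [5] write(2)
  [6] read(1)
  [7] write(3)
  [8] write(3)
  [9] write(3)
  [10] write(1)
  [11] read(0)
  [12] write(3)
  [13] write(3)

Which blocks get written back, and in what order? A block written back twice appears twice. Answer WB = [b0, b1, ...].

WB = [3, 3, 2, 1]

  0 | W B3 → L1 miss [D]
  1 | R B3 → L1 hit [D]
  2 | W B2 → L0 miss [D]
  3 | W B2 → L0 hit [D]
  4 | W B2 → L0 hit [D]
  5 | W B2 → L0 hit [D]
  6 | R B1 → L1 miss wb→B3 [-]
  7 | W B3 → L1 miss [D]
  8 | W B3 → L1 hit [D]
  9 | W B3 → L1 hit [D]
  10 | W B1 → L1 miss wb→B3 [D]
  11 | R B0 → L0 miss wb→B2 [-]
  12 | W B3 → L1 miss wb→B1 [D]
  13 | W B3 → L1 hit [D]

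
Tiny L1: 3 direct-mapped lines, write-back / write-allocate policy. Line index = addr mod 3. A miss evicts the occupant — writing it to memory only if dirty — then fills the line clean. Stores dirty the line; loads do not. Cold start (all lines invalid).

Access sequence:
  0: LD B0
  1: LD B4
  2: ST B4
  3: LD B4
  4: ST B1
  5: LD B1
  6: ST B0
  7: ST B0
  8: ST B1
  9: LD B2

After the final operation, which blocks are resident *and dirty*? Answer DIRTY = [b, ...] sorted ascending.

DIRTY = [0, 1]

0: R B0 → L0 miss [-]
1: R B4 → L1 miss [-]
2: W B4 → L1 hit [D]
3: R B4 → L1 hit [D]
4: W B1 → L1 miss wb→B4 [D]
5: R B1 → L1 hit [D]
6: W B0 → L0 hit [D]
7: W B0 → L0 hit [D]
8: W B1 → L1 hit [D]
9: R B2 → L2 miss [-]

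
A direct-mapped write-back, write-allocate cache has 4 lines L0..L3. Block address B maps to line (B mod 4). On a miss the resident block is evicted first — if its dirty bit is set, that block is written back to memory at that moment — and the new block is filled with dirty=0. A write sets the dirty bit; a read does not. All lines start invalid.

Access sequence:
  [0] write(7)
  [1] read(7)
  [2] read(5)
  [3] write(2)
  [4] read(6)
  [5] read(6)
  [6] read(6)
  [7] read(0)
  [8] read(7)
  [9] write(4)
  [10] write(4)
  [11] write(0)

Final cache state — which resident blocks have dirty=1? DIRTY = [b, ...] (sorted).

DIRTY = [0, 7]

  0 | W B7 → L3 miss [D]
  1 | R B7 → L3 hit [D]
  2 | R B5 → L1 miss [-]
  3 | W B2 → L2 miss [D]
  4 | R B6 → L2 miss wb→B2 [-]
  5 | R B6 → L2 hit [-]
  6 | R B6 → L2 hit [-]
  7 | R B0 → L0 miss [-]
  8 | R B7 → L3 hit [D]
  9 | W B4 → L0 miss [D]
  10 | W B4 → L0 hit [D]
  11 | W B0 → L0 miss wb→B4 [D]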